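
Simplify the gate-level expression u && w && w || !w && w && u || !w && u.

u

u && w && w || !w && w && u || !w && u
= (w && w || !w && w) && u || !w && u
= w && u || !w && u
= u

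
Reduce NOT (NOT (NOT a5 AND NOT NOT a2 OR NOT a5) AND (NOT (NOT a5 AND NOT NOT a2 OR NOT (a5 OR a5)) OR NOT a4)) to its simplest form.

NOT (NOT (NOT a5 AND NOT NOT a2 OR NOT a5) AND (NOT (NOT a5 AND NOT NOT a2 OR NOT (a5 OR a5)) OR NOT a4))
= NOT (NOT (NOT a5 AND NOT NOT a2 OR NOT a5) AND (NOT (NOT a5 AND NOT NOT a2 OR NOT a5) OR NOT a4))   — idempotence
= NOT NOT (NOT a5 AND NOT NOT a2 OR NOT a5)   — absorption
= NOT NOT (NOT a5 AND a2 OR NOT a5)   — double negation
= NOT NOT NOT a5   — absorption
= NOT a5   — double negation

NOT a5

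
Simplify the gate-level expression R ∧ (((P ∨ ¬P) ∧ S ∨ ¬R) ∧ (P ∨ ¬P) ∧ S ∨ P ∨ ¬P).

R

R ∧ (((P ∨ ¬P) ∧ S ∨ ¬R) ∧ (P ∨ ¬P) ∧ S ∨ P ∨ ¬P)
= R ∧ ((P ∨ ¬P) ∧ S ∨ P ∨ ¬P)   — absorption
= R ∧ (P ∨ ¬P)   — absorption
= R   — complement / identity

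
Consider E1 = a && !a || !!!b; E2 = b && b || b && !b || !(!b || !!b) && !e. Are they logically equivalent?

E1: a && !a || !!!b
    = !!!b   — complement / identity
    = !b   — double negation
E2: b && b || b && !b || !(!b || !!b) && !e
    = b && b || b && !b || b && !b && !e   — De Morgan
    = b && b || b && !b   — absorption
    = b   — distribution
These differ: at a=0, b=0, e=0, E1 = 1 but E2 = 0.

No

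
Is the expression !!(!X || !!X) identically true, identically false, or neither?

identically true

!!(!X || !!X)
= !X || !!X
= !X || X
= true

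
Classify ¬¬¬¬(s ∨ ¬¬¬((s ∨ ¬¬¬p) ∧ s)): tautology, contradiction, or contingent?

¬¬¬¬(s ∨ ¬¬¬((s ∨ ¬¬¬p) ∧ s))
= ¬¬¬¬(s ∨ ¬¬¬((s ∨ ¬p) ∧ s))   [double negation]
= ¬¬(s ∨ ¬¬¬((s ∨ ¬p) ∧ s))   [double negation]
= s ∨ ¬¬¬((s ∨ ¬p) ∧ s)   [double negation]
= s ∨ ¬¬¬s   [absorption]
= s ∨ ¬s   [double negation]
= True   [complement]

tautology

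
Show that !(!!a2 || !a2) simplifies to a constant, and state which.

false

!(!!a2 || !a2)
= !a2 && a2   — De Morgan
= false   — complement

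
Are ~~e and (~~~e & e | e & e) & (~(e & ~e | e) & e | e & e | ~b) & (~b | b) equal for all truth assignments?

E1: ~~e
    = e   — double negation
E2: (~~~e & e | e & e) & (~(e & ~e | e) & e | e & e | ~b) & (~b | b)
    = (~e & e | e & e) & (~(e & ~e | e) & e | e & e | ~b) & (~b | b)   — double negation
    = (~e & e | e & e) & (~e & e | e & e | ~b) & (~b | b)   — complement / identity
    = (~e & e | e & e) & (~b | b)   — absorption
    = e & (~b | b)   — distribution
    = e   — complement / identity
Both reduce to e, so they are equivalent.

Yes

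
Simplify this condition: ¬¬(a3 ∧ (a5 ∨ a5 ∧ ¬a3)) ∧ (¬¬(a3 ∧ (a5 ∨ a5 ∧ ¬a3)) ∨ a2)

a3 ∧ a5

¬¬(a3 ∧ (a5 ∨ a5 ∧ ¬a3)) ∧ (¬¬(a3 ∧ (a5 ∨ a5 ∧ ¬a3)) ∨ a2)
= ¬¬(a3 ∧ (a5 ∨ a5 ∧ ¬a3))   — absorption
= a3 ∧ (a5 ∨ a5 ∧ ¬a3)   — double negation
= a3 ∧ a5   — absorption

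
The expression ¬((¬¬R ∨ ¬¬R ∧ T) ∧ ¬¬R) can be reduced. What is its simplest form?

¬R

¬((¬¬R ∨ ¬¬R ∧ T) ∧ ¬¬R)
= ¬(¬¬R ∧ ¬¬R)   (absorption)
= ¬¬¬R   (idempotence)
= ¬R   (double negation)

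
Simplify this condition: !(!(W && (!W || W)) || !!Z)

!(!(W && (!W || W)) || !!Z)
= W && (!W || W) && !Z
= W && !Z

W && !Z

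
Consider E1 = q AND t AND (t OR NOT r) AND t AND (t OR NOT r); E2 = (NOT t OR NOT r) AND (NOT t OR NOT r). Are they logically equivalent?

E1: q AND t AND (t OR NOT r) AND t AND (t OR NOT r)
    = q AND t AND (t OR NOT r)
    = q AND t
E2: (NOT t OR NOT r) AND (NOT t OR NOT r)
    = NOT t OR NOT r
These differ: at q=0, r=0, t=0, E1 = 0 but E2 = 1.

No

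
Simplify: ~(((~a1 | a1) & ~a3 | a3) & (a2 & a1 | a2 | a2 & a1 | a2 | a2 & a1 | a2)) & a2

0

~(((~a1 | a1) & ~a3 | a3) & (a2 & a1 | a2 | a2 & a1 | a2 | a2 & a1 | a2)) & a2
= ~(((~a1 | a1) & ~a3 | a3) & (a2 & a1 | a2 | a2 & a1 | a2)) & a2   [idempotence]
= ~((~a3 | a3) & (a2 & a1 | a2 | a2 & a1 | a2)) & a2   [complement / identity]
= ~((~a3 | a3) & (a2 & a1 | a2)) & a2   [idempotence]
= ~((~a3 | a3) & a2) & a2   [absorption]
= ~a2 & a2   [complement / identity]
= 0   [complement]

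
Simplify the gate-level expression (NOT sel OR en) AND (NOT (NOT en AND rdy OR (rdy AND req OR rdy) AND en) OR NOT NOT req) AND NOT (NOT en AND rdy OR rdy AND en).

(NOT sel OR en) AND NOT rdy

(NOT sel OR en) AND (NOT (NOT en AND rdy OR (rdy AND req OR rdy) AND en) OR NOT NOT req) AND NOT (NOT en AND rdy OR rdy AND en)
= (NOT sel OR en) AND (NOT (NOT en AND rdy OR (rdy AND req OR rdy) AND en) OR req) AND NOT (NOT en AND rdy OR rdy AND en)   (double negation)
= (NOT sel OR en) AND (NOT (NOT en AND rdy OR rdy AND en) OR req) AND NOT (NOT en AND rdy OR rdy AND en)   (absorption)
= (NOT sel OR en) AND NOT (NOT en AND rdy OR rdy AND en)   (absorption)
= (NOT sel OR en) AND NOT rdy   (distribution)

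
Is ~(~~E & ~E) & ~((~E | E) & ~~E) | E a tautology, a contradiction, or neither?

tautology

~(~~E & ~E) & ~((~E | E) & ~~E) | E
= ~(~~E & ~E) & ~~~E | E   — complement / identity
= ~(~~E & ~E) & ~E | E   — double negation
= (~E | E) & ~E | E   — De Morgan
= ~E | E   — complement / identity
= 1   — complement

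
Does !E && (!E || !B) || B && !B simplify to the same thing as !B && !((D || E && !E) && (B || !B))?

No

E1: !E && (!E || !B) || B && !B
    = !E || B && !B
    = !E
E2: !B && !((D || E && !E) && (B || !B))
    = !B && !(D || E && !E)
    = !B && !D
These differ: at B=1, D=1, E=0, E1 = 1 but E2 = 0.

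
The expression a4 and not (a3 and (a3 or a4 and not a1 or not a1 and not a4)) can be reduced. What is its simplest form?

a4 and not (a3 and (a3 or a4 and not a1 or not a1 and not a4))
= a4 and not (a3 and (a3 or not a1))   [distribution]
= a4 and not a3   [absorption]

a4 and not a3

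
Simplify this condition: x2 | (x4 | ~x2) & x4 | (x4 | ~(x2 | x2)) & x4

x2 | (x4 | ~x2) & x4 | (x4 | ~(x2 | x2)) & x4
= x2 | (x4 | ~x2) & x4 | (x4 | ~x2) & x4   — idempotence
= x2 | (x4 | ~x2) & x4   — idempotence
= x2 | x4   — absorption

x2 | x4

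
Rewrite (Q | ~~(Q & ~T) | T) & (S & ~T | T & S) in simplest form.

(Q | ~~(Q & ~T) | T) & (S & ~T | T & S)
= (Q | ~~(Q & ~T) | T) & S   — distribution
= (Q | Q & ~T | T) & S   — double negation
= (Q | T) & S   — absorption

(Q | T) & S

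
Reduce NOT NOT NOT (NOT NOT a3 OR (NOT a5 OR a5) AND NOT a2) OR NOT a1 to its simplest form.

NOT NOT NOT (NOT NOT a3 OR (NOT a5 OR a5) AND NOT a2) OR NOT a1
= NOT NOT NOT (NOT NOT a3 OR NOT a2) OR NOT a1
= NOT NOT (NOT a3 AND a2) OR NOT a1
= NOT a3 AND a2 OR NOT a1

NOT a3 AND a2 OR NOT a1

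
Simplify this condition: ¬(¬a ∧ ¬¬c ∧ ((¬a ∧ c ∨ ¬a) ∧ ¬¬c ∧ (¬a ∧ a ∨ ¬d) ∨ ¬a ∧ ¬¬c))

a ∨ ¬c

¬(¬a ∧ ¬¬c ∧ ((¬a ∧ c ∨ ¬a) ∧ ¬¬c ∧ (¬a ∧ a ∨ ¬d) ∨ ¬a ∧ ¬¬c))
= ¬(¬a ∧ ¬¬c ∧ ((¬a ∧ c ∨ ¬a) ∧ ¬¬c ∧ ¬d ∨ ¬a ∧ ¬¬c))   (complement / identity)
= ¬(¬a ∧ ¬¬c ∧ (¬a ∧ ¬¬c ∧ ¬d ∨ ¬a ∧ ¬¬c))   (absorption)
= ¬(¬a ∧ ¬¬c ∧ ¬a ∧ ¬¬c)   (absorption)
= ¬(¬a ∧ ¬¬c)   (idempotence)
= a ∨ ¬c   (De Morgan)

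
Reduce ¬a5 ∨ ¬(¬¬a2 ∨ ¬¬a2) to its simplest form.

¬a5 ∨ ¬(¬¬a2 ∨ ¬¬a2)
= ¬a5 ∨ ¬¬¬a2   [idempotence]
= ¬a5 ∨ ¬a2   [double negation]

¬a5 ∨ ¬a2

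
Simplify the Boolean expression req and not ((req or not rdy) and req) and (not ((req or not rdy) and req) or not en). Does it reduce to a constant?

req and not ((req or not rdy) and req) and (not ((req or not rdy) and req) or not en)
= req and not ((req or not rdy) and req)   [absorption]
= req and not req   [absorption]
= False   [complement]

False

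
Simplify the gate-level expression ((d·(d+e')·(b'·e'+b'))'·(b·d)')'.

((d·(d+e')·(b'·e'+b'))'·(b·d)')'
= ((d·(d+e')·b')'·(b·d)')'   — absorption
= ((d·b')'·(b·d)')'   — absorption
= d·b'+b·d   — De Morgan
= d   — distribution

d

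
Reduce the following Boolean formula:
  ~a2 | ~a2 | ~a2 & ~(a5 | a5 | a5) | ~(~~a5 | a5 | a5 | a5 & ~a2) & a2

~a2 | ~a2 | ~a2 & ~(a5 | a5 | a5) | ~(~~a5 | a5 | a5 | a5 & ~a2) & a2
= ~a2 | ~a2 | ~a2 & ~(a5 | a5 | a5) | ~(a5 | a5 | a5 | a5 & ~a2) & a2   [double negation]
= ~a2 | ~a2 | ~a2 & ~(a5 | a5 | a5) | ~(a5 | a5 | a5) & a2   [absorption]
= ~a2 | ~a2 | ~(a5 | a5 | a5)   [distribution]
= ~a2 | ~a2 | ~(a5 | a5)   [idempotence]
= ~a2 | ~a2 | ~a5   [idempotence]
= ~a2 | ~a5   [idempotence]

~a2 | ~a5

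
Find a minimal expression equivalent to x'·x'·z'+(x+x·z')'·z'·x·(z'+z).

x'·x'·z'+(x+x·z')'·z'·x·(z'+z)
= x'·x'·z'+(x+x·z')'·z'·x   (complement / identity)
= x'·x'·z'+x'·z'·x   (absorption)
= x'·z'   (distribution)

x'·z'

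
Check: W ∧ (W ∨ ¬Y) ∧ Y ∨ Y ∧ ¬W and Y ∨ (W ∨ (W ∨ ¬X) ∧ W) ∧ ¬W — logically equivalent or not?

Yes

E1: W ∧ (W ∨ ¬Y) ∧ Y ∨ Y ∧ ¬W
    = W ∧ Y ∨ Y ∧ ¬W   — absorption
    = Y   — distribution
E2: Y ∨ (W ∨ (W ∨ ¬X) ∧ W) ∧ ¬W
    = Y ∨ (W ∨ W) ∧ ¬W   — absorption
    = Y ∨ W ∧ ¬W   — idempotence
    = Y   — complement / identity
Both reduce to Y, so they are equivalent.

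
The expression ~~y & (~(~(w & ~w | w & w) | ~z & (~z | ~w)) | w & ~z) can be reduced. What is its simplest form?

y & w

~~y & (~(~(w & ~w | w & w) | ~z & (~z | ~w)) | w & ~z)
= y & (~(~(w & ~w | w & w) | ~z & (~z | ~w)) | w & ~z)   [double negation]
= y & (~(~(w & ~w | w & w) | ~z) | w & ~z)   [absorption]
= y & ((w & ~w | w & w) & z | w & ~z)   [De Morgan]
= y & (w & z | w & ~z)   [distribution]
= y & w   [distribution]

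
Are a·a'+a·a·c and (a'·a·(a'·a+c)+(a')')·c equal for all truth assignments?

Yes

E1: a·a'+a·a·c
    = a·a·c   (complement / identity)
    = a·c   (idempotence)
E2: (a'·a·(a'·a+c)+(a')')·c
    = (a'·a·(a'·a+c)+a)·c   (double negation)
    = (a'·a+a)·c   (absorption)
    = a·c   (complement / identity)
Both reduce to a·c, so they are equivalent.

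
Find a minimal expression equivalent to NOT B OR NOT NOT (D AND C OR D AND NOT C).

NOT B OR D

NOT B OR NOT NOT (D AND C OR D AND NOT C)
= NOT B OR NOT NOT D   — distribution
= NOT B OR D   — double negation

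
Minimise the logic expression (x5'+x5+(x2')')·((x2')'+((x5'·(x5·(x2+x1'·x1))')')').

(x5'+x5+(x2')')·((x2')'+((x5'·(x5·(x2+x1'·x1))')')')
= (x5'+x5)·((x5'·(x5·(x2+x1'·x1))')')'+(x2')'
= ((x5'·(x5·(x2+x1'·x1))')')'+(x2')'
= (x5+x5·(x2+x1'·x1))'+(x2')'
= (x5+x5·(x2+x1'·x1))'+x2
= (x5+x5·x2)'+x2
= x5'+x2

x5'+x2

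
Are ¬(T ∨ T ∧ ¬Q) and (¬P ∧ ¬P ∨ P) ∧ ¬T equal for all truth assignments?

Yes

E1: ¬(T ∨ T ∧ ¬Q)
    = ¬T   — absorption
E2: (¬P ∧ ¬P ∨ P) ∧ ¬T
    = (¬P ∨ P) ∧ ¬T   — idempotence
    = ¬T   — complement / identity
Both reduce to ¬T, so they are equivalent.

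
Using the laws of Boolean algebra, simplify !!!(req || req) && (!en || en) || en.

!!!(req || req) && (!en || en) || en
= !!!(req || req) || en   — complement / identity
= !(req || req) || en   — double negation
= !req || en   — idempotence

!req || en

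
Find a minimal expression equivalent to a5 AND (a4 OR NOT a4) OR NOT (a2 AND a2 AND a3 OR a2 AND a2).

a5 AND (a4 OR NOT a4) OR NOT (a2 AND a2 AND a3 OR a2 AND a2)
= a5 AND (a4 OR NOT a4) OR NOT (a2 AND a2)
= a5 OR NOT (a2 AND a2)
= a5 OR NOT a2

a5 OR NOT a2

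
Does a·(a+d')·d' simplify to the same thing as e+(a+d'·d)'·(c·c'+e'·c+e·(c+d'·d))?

E1: a·(a+d')·d'
    = a·d'   (absorption)
E2: e+(a+d'·d)'·(c·c'+e'·c+e·(c+d'·d))
    = e+(a+d'·d)'·(e'·c+e·(c+d'·d))   (complement / identity)
    = e+(a+d'·d)'·(e'·c+e·c)   (complement / identity)
    = e+a'·(e'·c+e·c)   (complement / identity)
    = e+a'·c   (distribution)
These differ: at a=1, c=1, d=1, e=1, E1 = 0 but E2 = 1.

No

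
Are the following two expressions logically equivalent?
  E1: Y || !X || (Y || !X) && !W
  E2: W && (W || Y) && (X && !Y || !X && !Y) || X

E1: Y || !X || (Y || !X) && !W
    = Y || !X   (absorption)
E2: W && (W || Y) && (X && !Y || !X && !Y) || X
    = W && (W || Y) && !Y || X   (distribution)
    = W && !Y || X   (absorption)
These differ: at W=0, X=0, Y=1, E1 = 1 but E2 = 0.

No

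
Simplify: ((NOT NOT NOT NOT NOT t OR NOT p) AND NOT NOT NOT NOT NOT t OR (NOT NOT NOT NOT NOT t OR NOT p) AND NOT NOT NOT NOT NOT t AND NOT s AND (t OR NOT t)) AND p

NOT t AND p

((NOT NOT NOT NOT NOT t OR NOT p) AND NOT NOT NOT NOT NOT t OR (NOT NOT NOT NOT NOT t OR NOT p) AND NOT NOT NOT NOT NOT t AND NOT s AND (t OR NOT t)) AND p
= ((NOT NOT NOT NOT NOT t OR NOT p) AND NOT NOT NOT NOT NOT t OR (NOT NOT NOT NOT NOT t OR NOT p) AND NOT NOT NOT NOT NOT t AND NOT s) AND p   — complement / identity
= (NOT NOT NOT NOT NOT t OR NOT p) AND NOT NOT NOT NOT NOT t AND p   — absorption
= NOT NOT NOT NOT NOT t AND p   — absorption
= NOT NOT NOT t AND p   — double negation
= NOT t AND p   — double negation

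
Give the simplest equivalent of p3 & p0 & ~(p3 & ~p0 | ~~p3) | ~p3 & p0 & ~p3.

p3 & p0 & ~(p3 & ~p0 | ~~p3) | ~p3 & p0 & ~p3
= p3 & p0 & ~(p3 & ~p0 | p3) | ~p3 & p0 & ~p3   — double negation
= p3 & p0 & ~p3 | ~p3 & p0 & ~p3   — absorption
= p0 & ~p3   — distribution

p0 & ~p3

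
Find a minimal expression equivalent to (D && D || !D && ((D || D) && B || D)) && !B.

(D && D || !D && ((D || D) && B || D)) && !B
= (D && D || !D && (D && B || D)) && !B   (idempotence)
= (D && D || !D && D) && !B   (absorption)
= D && !B   (distribution)

D && !B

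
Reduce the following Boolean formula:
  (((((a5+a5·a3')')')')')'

(((((a5+a5·a3')')')')')'
= ((((a5')')')')'   [absorption]
= ((a5')')'   [double negation]
= a5'   [double negation]

a5'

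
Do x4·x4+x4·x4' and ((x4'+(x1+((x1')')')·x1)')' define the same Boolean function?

No

E1: x4·x4+x4·x4'
    = x4   (distribution)
E2: ((x4'+(x1+((x1')')')·x1)')'
    = ((x4'+(x1+x1')·x1)')'   (double negation)
    = ((x4'+x1)')'   (complement / identity)
    = x4'+x1   (double negation)
These differ: at x1=0, x4=0, E1 = 0 but E2 = 1.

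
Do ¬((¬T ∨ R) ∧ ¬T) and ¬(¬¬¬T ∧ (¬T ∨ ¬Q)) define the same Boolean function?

E1: ¬((¬T ∨ R) ∧ ¬T)
    = ¬¬T   [absorption]
    = T   [double negation]
E2: ¬(¬¬¬T ∧ (¬T ∨ ¬Q))
    = ¬(¬T ∧ (¬T ∨ ¬Q))   [double negation]
    = ¬¬T   [absorption]
    = T   [double negation]
Both reduce to T, so they are equivalent.

Yes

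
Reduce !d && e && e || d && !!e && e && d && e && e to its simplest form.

!d && e && e || d && !!e && e && d && e && e
= !d && e && e || d && e && e && d && e && e   — double negation
= !d && e && e || d && e && e   — idempotence
= e && e   — distribution
= e   — idempotence

e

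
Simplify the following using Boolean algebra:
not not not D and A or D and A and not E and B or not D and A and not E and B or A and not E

not not not D and A or D and A and not E and B or not D and A and not E and B or A and not E
= not not not D and A or A and not E and B or A and not E   (distribution)
= not not not D and A or A and not E   (absorption)
= not D and A or A and not E   (double negation)
= (not D or not E) and A   (distribution)

(not D or not E) and A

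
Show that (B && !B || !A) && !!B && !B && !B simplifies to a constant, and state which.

(B && !B || !A) && !!B && !B && !B
= (B && !B || !A) && !!B && !B   — idempotence
= (B && !B || !A) && B && !B   — double negation
= B && !B   — absorption
= false   — complement

false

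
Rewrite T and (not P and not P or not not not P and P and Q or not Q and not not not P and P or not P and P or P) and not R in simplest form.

T and (not P and not P or not not not P and P and Q or not Q and not not not P and P or not P and P or P) and not R
= T and (not P and not P or not not not P and P or not P and P or P) and not R   [distribution]
= T and (not P and not P or not P and P or not P and P or P) and not R   [double negation]
= T and (not P or not P and P or P) and not R   [distribution]
= T and (not P or P) and not R   [complement / identity]
= T and not R   [complement / identity]

T and not R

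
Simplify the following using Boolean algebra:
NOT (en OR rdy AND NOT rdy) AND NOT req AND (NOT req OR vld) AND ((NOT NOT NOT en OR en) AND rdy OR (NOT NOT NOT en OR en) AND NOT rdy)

NOT en AND NOT req

NOT (en OR rdy AND NOT rdy) AND NOT req AND (NOT req OR vld) AND ((NOT NOT NOT en OR en) AND rdy OR (NOT NOT NOT en OR en) AND NOT rdy)
= NOT en AND NOT req AND (NOT req OR vld) AND ((NOT NOT NOT en OR en) AND rdy OR (NOT NOT NOT en OR en) AND NOT rdy)   — complement / identity
= NOT en AND NOT req AND (NOT req OR vld) AND (NOT NOT NOT en OR en)   — distribution
= NOT en AND NOT req AND (NOT req OR vld) AND (NOT en OR en)   — double negation
= NOT en AND NOT req AND (NOT req OR vld)   — complement / identity
= NOT en AND NOT req   — absorption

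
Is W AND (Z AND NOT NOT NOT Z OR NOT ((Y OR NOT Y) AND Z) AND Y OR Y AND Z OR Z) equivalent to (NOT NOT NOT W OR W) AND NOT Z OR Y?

No

E1: W AND (Z AND NOT NOT NOT Z OR NOT ((Y OR NOT Y) AND Z) AND Y OR Y AND Z OR Z)
    = W AND (Z AND NOT Z OR NOT ((Y OR NOT Y) AND Z) AND Y OR Y AND Z OR Z)   (double negation)
    = W AND (Z AND NOT Z OR NOT Z AND Y OR Y AND Z OR Z)   (complement / identity)
    = W AND (NOT Z AND Y OR Y AND Z OR Z)   (complement / identity)
    = W AND (Y OR Z)   (distribution)
E2: (NOT NOT NOT W OR W) AND NOT Z OR Y
    = (NOT W OR W) AND NOT Z OR Y   (double negation)
    = NOT Z OR Y   (complement / identity)
These differ: at W=0, Y=1, Z=1, E1 = 0 but E2 = 1.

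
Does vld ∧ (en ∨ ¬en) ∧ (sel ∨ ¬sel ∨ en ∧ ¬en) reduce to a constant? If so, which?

no

vld ∧ (en ∨ ¬en) ∧ (sel ∨ ¬sel ∨ en ∧ ¬en)
= vld ∧ (sel ∨ ¬sel ∨ en ∧ ¬en)   (complement / identity)
= vld ∧ (sel ∨ ¬sel)   (complement / identity)
= vld   (complement / identity)
This depends on vld, so it is not a constant.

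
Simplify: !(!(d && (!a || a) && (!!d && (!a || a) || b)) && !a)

d || a

!(!(d && (!a || a) && (!!d && (!a || a) || b)) && !a)
= !(!(d && (!a || a) && (d && (!a || a) || b)) && !a)   (double negation)
= !(!(d && (!a || a)) && !a)   (absorption)
= !(!d && !a)   (complement / identity)
= d || a   (De Morgan)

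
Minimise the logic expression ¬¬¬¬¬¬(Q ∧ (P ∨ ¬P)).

Q

¬¬¬¬¬¬(Q ∧ (P ∨ ¬P))
= ¬¬¬¬¬¬Q   (complement / identity)
= ¬¬¬¬Q   (double negation)
= ¬¬Q   (double negation)
= Q   (double negation)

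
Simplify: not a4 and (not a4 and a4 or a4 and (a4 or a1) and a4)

not a4 and (not a4 and a4 or a4 and (a4 or a1) and a4)
= not a4 and (not a4 and a4 or a4 and a4)   [absorption]
= not a4 and a4   [distribution]
= False   [complement]

False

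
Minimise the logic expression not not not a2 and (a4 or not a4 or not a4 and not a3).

not a2

not not not a2 and (a4 or not a4 or not a4 and not a3)
= not not not a2 and (a4 or not a4)
= not not not a2
= not a2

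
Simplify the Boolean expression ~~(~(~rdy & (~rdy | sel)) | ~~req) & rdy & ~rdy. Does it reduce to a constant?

~~(~(~rdy & (~rdy | sel)) | ~~req) & rdy & ~rdy
= ~~(~~rdy | ~~req) & rdy & ~rdy   (absorption)
= ~(~rdy & ~req) & rdy & ~rdy   (De Morgan)
= (rdy | req) & rdy & ~rdy   (De Morgan)
= rdy & ~rdy   (absorption)
= 0   (complement)

0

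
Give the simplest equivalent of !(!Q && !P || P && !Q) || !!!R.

Q || !R

!(!Q && !P || P && !Q) || !!!R
= !((!P || P) && !Q) || !!!R
= !((!P || P) && !Q) || !R
= !!Q || !R
= Q || !R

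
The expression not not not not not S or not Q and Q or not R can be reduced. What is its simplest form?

not not not not not S or not Q and Q or not R
= not not not not not S or not R   (complement / identity)
= not not not S or not R   (double negation)
= not S or not R   (double negation)

not S or not R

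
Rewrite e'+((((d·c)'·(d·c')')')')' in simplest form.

e'+((((d·c)'·(d·c')')')')'
= e'+((d·c)'·(d·c')')'   [double negation]
= e'+d·c+d·c'   [De Morgan]
= e'+d   [distribution]

e'+d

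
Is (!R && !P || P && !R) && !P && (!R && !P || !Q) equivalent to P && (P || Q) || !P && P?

E1: (!R && !P || P && !R) && !P && (!R && !P || !Q)
    = !R && !P && (!R && !P || !Q)
    = !R && !P
E2: P && (P || Q) || !P && P
    = P || !P && P
    = P
These differ: at P=1, Q=0, R=0, E1 = 0 but E2 = 1.

No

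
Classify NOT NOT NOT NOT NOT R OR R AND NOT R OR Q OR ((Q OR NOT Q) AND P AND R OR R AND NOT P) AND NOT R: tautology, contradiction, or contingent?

contingent

NOT NOT NOT NOT NOT R OR R AND NOT R OR Q OR ((Q OR NOT Q) AND P AND R OR R AND NOT P) AND NOT R
= NOT NOT NOT NOT NOT R OR R AND NOT R OR Q OR (P AND R OR R AND NOT P) AND NOT R   [complement / identity]
= NOT NOT NOT NOT NOT R OR R AND NOT R OR Q OR R AND NOT R   [distribution]
= NOT NOT NOT NOT NOT R OR Q OR R AND NOT R   [complement / identity]
= NOT NOT NOT R OR Q OR R AND NOT R   [double negation]
= NOT NOT NOT R OR Q   [complement / identity]
= NOT R OR Q   [double negation]
This depends on Q, R, so it is not a constant.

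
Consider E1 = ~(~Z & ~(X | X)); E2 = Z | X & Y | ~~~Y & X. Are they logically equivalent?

Yes

E1: ~(~Z & ~(X | X))
    = Z | X | X   [De Morgan]
    = Z | X   [idempotence]
E2: Z | X & Y | ~~~Y & X
    = Z | X & Y | ~Y & X   [double negation]
    = Z | X   [distribution]
Both reduce to Z | X, so they are equivalent.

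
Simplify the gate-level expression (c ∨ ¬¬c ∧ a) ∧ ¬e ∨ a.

c ∧ ¬e ∨ a

(c ∨ ¬¬c ∧ a) ∧ ¬e ∨ a
= (c ∨ c ∧ a) ∧ ¬e ∨ a   [double negation]
= c ∧ ¬e ∨ a   [absorption]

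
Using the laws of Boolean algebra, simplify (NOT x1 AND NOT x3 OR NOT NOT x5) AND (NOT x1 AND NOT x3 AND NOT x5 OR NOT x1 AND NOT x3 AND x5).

NOT x1 AND NOT x3

(NOT x1 AND NOT x3 OR NOT NOT x5) AND (NOT x1 AND NOT x3 AND NOT x5 OR NOT x1 AND NOT x3 AND x5)
= (NOT x1 AND NOT x3 OR NOT NOT x5) AND NOT x1 AND NOT x3   — distribution
= (NOT x1 AND NOT x3 OR x5) AND NOT x1 AND NOT x3   — double negation
= NOT x1 AND NOT x3   — absorption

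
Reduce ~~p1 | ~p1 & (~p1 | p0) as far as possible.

~~p1 | ~p1 & (~p1 | p0)
= p1 | ~p1 & (~p1 | p0)   [double negation]
= p1 | ~p1   [absorption]
= 1   [complement]

1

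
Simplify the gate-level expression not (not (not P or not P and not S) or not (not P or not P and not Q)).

not P

not (not (not P or not P and not S) or not (not P or not P and not Q))
= not (not (not P or not P and not S) or not not P)   [absorption]
= (not P or not P and not S) and not P   [De Morgan]
= not P and not P   [absorption]
= not P   [idempotence]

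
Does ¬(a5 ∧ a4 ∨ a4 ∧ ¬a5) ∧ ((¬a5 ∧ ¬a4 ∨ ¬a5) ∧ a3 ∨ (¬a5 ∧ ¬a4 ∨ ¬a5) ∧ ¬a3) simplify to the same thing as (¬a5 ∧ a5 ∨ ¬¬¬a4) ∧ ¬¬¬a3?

No

E1: ¬(a5 ∧ a4 ∨ a4 ∧ ¬a5) ∧ ((¬a5 ∧ ¬a4 ∨ ¬a5) ∧ a3 ∨ (¬a5 ∧ ¬a4 ∨ ¬a5) ∧ ¬a3)
    = ¬(a5 ∧ a4 ∨ a4 ∧ ¬a5) ∧ (¬a5 ∧ ¬a4 ∨ ¬a5)   [distribution]
    = ¬a4 ∧ (¬a5 ∧ ¬a4 ∨ ¬a5)   [distribution]
    = ¬a4 ∧ ¬a5   [absorption]
E2: (¬a5 ∧ a5 ∨ ¬¬¬a4) ∧ ¬¬¬a3
    = (¬a5 ∧ a5 ∨ ¬¬¬a4) ∧ ¬a3   [double negation]
    = (¬a5 ∧ a5 ∨ ¬a4) ∧ ¬a3   [double negation]
    = ¬a4 ∧ ¬a3   [complement / identity]
These differ: at a3=1, a4=0, a5=0, E1 = 1 but E2 = 0.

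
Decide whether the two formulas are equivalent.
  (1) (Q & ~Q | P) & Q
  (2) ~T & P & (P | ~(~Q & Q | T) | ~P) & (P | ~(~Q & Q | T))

E1: (Q & ~Q | P) & Q
    = P & Q   (complement / identity)
E2: ~T & P & (P | ~(~Q & Q | T) | ~P) & (P | ~(~Q & Q | T))
    = ~T & P & (P | ~(~Q & Q | T))   (absorption)
    = ~T & P & (P | ~T)   (complement / identity)
    = ~T & P   (absorption)
These differ: at P=1, Q=0, T=0, E1 = 0 but E2 = 1.

No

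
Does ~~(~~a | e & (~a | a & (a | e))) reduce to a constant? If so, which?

~~(~~a | e & (~a | a & (a | e)))
= ~~(a | e & (~a | a & (a | e)))
= a | e & (~a | a & (a | e))
= a | e & (~a | a)
= a | e
This depends on a, e, so it is not a constant.

no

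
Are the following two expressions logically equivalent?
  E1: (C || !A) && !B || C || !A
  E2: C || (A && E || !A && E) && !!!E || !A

Yes

E1: (C || !A) && !B || C || !A
    = C || !A   (absorption)
E2: C || (A && E || !A && E) && !!!E || !A
    = C || E && !!!E || !A   (distribution)
    = C || E && !E || !A   (double negation)
    = C || !A   (complement / identity)
Both reduce to C || !A, so they are equivalent.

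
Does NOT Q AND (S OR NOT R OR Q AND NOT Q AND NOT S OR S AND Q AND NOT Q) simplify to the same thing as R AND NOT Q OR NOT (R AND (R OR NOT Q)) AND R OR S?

E1: NOT Q AND (S OR NOT R OR Q AND NOT Q AND NOT S OR S AND Q AND NOT Q)
    = NOT Q AND (S OR NOT R OR Q AND NOT Q)   [distribution]
    = NOT Q AND (S OR NOT R)   [complement / identity]
E2: R AND NOT Q OR NOT (R AND (R OR NOT Q)) AND R OR S
    = R AND NOT Q OR NOT R AND R OR S   [absorption]
    = R AND NOT Q OR S   [complement / identity]
These differ: at Q=1, R=0, S=1, E1 = 0 but E2 = 1.

No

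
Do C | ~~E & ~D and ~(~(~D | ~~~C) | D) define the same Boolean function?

E1: C | ~~E & ~D
    = C | E & ~D
E2: ~(~(~D | ~~~C) | D)
    = ~(~(~D | ~C) | D)
    = ~(D & C | D)
    = ~D
These differ: at C=1, D=1, E=0, E1 = 1 but E2 = 0.

No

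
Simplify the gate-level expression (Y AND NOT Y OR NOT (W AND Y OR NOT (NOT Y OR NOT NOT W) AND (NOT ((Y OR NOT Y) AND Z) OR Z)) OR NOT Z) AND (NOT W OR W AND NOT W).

(NOT Y OR NOT Z) AND NOT W

(Y AND NOT Y OR NOT (W AND Y OR NOT (NOT Y OR NOT NOT W) AND (NOT ((Y OR NOT Y) AND Z) OR Z)) OR NOT Z) AND (NOT W OR W AND NOT W)
= (Y AND NOT Y OR NOT (W AND Y OR NOT (NOT Y OR NOT NOT W) AND (NOT Z OR Z)) OR NOT Z) AND (NOT W OR W AND NOT W)   [complement / identity]
= (Y AND NOT Y OR NOT (W AND Y OR NOT (NOT Y OR NOT NOT W)) OR NOT Z) AND (NOT W OR W AND NOT W)   [complement / identity]
= (Y AND NOT Y OR NOT (W AND Y OR Y AND NOT W) OR NOT Z) AND (NOT W OR W AND NOT W)   [De Morgan]
= (Y AND NOT Y OR NOT Y OR NOT Z) AND (NOT W OR W AND NOT W)   [distribution]
= (NOT Y OR NOT Z) AND (NOT W OR W AND NOT W)   [complement / identity]
= (NOT Y OR NOT Z) AND NOT W   [complement / identity]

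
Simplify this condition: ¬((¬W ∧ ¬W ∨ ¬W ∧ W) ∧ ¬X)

¬((¬W ∧ ¬W ∨ ¬W ∧ W) ∧ ¬X)
= ¬(¬W ∧ ¬X)   (distribution)
= W ∨ X   (De Morgan)

W ∨ X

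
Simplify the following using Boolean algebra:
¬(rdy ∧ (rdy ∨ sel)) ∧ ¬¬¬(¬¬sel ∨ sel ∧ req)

¬(rdy ∧ (rdy ∨ sel)) ∧ ¬¬¬(¬¬sel ∨ sel ∧ req)
= ¬(rdy ∧ (rdy ∨ sel)) ∧ ¬¬¬(sel ∨ sel ∧ req)   — double negation
= ¬rdy ∧ ¬¬¬(sel ∨ sel ∧ req)   — absorption
= ¬rdy ∧ ¬¬¬sel   — absorption
= ¬rdy ∧ ¬sel   — double negation

¬rdy ∧ ¬sel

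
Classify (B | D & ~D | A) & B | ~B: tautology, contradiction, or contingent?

(B | D & ~D | A) & B | ~B
= (B | A) & B | ~B   — complement / identity
= B | ~B   — absorption
= 1   — complement

tautology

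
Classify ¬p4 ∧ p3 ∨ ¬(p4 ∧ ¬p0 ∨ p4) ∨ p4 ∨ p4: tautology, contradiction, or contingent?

¬p4 ∧ p3 ∨ ¬(p4 ∧ ¬p0 ∨ p4) ∨ p4 ∨ p4
= ¬p4 ∧ p3 ∨ ¬p4 ∨ p4 ∨ p4   [absorption]
= ¬p4 ∨ p4 ∨ p4   [absorption]
= ¬p4 ∨ p4   [idempotence]
= True   [complement]

tautology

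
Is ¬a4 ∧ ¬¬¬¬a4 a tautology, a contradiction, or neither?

¬a4 ∧ ¬¬¬¬a4
= ¬a4 ∧ ¬¬a4   (double negation)
= ¬a4 ∧ a4   (double negation)
= False   (complement)

contradiction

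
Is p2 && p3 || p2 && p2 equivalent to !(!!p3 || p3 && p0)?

E1: p2 && p3 || p2 && p2
    = p2 && p3 || p2   (idempotence)
    = p2   (absorption)
E2: !(!!p3 || p3 && p0)
    = !(p3 || p3 && p0)   (double negation)
    = !p3   (absorption)
These differ: at p0=0, p2=0, p3=0, E1 = 0 but E2 = 1.

No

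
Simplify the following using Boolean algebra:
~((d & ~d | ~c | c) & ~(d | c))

d | c

~((d & ~d | ~c | c) & ~(d | c))
= ~((~c | c) & ~(d | c))
= ~~(d | c)
= d | c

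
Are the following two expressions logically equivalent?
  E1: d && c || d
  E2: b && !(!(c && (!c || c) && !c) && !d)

No

E1: d && c || d
    = d
E2: b && !(!(c && (!c || c) && !c) && !d)
    = b && !(!(c && !c) && !d)
    = b && (c && !c || d)
    = b && d
These differ: at b=0, c=0, d=1, E1 = 1 but E2 = 0.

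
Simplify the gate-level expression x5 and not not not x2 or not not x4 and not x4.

x5 and not not not x2 or not not x4 and not x4
= x5 and not not not x2 or x4 and not x4   [double negation]
= x5 and not not not x2   [complement / identity]
= x5 and not x2   [double negation]

x5 and not x2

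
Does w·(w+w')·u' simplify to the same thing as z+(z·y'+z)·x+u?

No

E1: w·(w+w')·u'
    = w·u'
E2: z+(z·y'+z)·x+u
    = z+z·x+u
    = z+u
These differ: at u=1, w=0, x=0, y=0, z=1, E1 = 0 but E2 = 1.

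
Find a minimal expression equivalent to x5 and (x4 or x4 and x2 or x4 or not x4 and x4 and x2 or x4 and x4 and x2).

x5 and x4

x5 and (x4 or x4 and x2 or x4 or not x4 and x4 and x2 or x4 and x4 and x2)
= x5 and (x4 or x4 and x2 or x4 or x4 and x2)   — distribution
= x5 and (x4 or x4 and x2)   — idempotence
= x5 and x4   — absorption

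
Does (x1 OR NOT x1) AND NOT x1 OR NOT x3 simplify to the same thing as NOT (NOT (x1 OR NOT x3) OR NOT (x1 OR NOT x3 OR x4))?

No

E1: (x1 OR NOT x1) AND NOT x1 OR NOT x3
    = NOT x1 OR NOT x3
E2: NOT (NOT (x1 OR NOT x3) OR NOT (x1 OR NOT x3 OR x4))
    = (x1 OR NOT x3) AND (x1 OR NOT x3 OR x4)
    = x1 OR NOT x3
These differ: at x1=0, x3=1, x4=0, E1 = 1 but E2 = 0.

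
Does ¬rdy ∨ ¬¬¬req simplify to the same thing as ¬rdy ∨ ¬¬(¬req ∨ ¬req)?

Yes

E1: ¬rdy ∨ ¬¬¬req
    = ¬rdy ∨ ¬req
E2: ¬rdy ∨ ¬¬(¬req ∨ ¬req)
    = ¬rdy ∨ ¬(req ∧ req)
    = ¬rdy ∨ ¬req
Both reduce to ¬rdy ∨ ¬req, so they are equivalent.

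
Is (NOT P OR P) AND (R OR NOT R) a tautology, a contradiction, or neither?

(NOT P OR P) AND (R OR NOT R)
= NOT P OR P   (complement / identity)
= TRUE   (complement)

tautology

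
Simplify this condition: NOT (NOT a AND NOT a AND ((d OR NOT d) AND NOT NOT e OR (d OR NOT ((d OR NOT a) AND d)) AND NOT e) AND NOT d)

a OR d

NOT (NOT a AND NOT a AND ((d OR NOT d) AND NOT NOT e OR (d OR NOT ((d OR NOT a) AND d)) AND NOT e) AND NOT d)
= NOT (NOT a AND NOT a AND ((d OR NOT d) AND e OR (d OR NOT ((d OR NOT a) AND d)) AND NOT e) AND NOT d)   [double negation]
= NOT (NOT a AND NOT a AND ((d OR NOT d) AND e OR (d OR NOT d) AND NOT e) AND NOT d)   [absorption]
= NOT (NOT a AND NOT a AND (d OR NOT d) AND NOT d)   [distribution]
= NOT (NOT a AND NOT a AND NOT d)   [complement / identity]
= NOT (NOT a AND NOT d)   [idempotence]
= a OR d   [De Morgan]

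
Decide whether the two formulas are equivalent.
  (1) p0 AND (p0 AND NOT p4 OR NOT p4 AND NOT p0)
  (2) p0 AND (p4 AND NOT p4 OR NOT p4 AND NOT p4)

Yes

E1: p0 AND (p0 AND NOT p4 OR NOT p4 AND NOT p0)
    = p0 AND (p0 OR NOT p0) AND NOT p4   (distribution)
    = p0 AND NOT p4   (complement / identity)
E2: p0 AND (p4 AND NOT p4 OR NOT p4 AND NOT p4)
    = p0 AND NOT p4   (distribution)
Both reduce to p0 AND NOT p4, so they are equivalent.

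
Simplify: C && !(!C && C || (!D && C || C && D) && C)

false

C && !(!C && C || (!D && C || C && D) && C)
= C && !(!C && C || C && C)
= C && !C
= false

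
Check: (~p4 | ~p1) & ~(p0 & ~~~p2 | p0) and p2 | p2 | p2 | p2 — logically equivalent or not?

E1: (~p4 | ~p1) & ~(p0 & ~~~p2 | p0)
    = (~p4 | ~p1) & ~(p0 & ~p2 | p0)   — double negation
    = (~p4 | ~p1) & ~p0   — absorption
E2: p2 | p2 | p2 | p2
    = p2 | p2   — idempotence
    = p2   — idempotence
These differ: at p0=0, p1=0, p2=0, p4=0, E1 = 1 but E2 = 0.

No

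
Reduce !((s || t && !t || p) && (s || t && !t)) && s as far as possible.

false

!((s || t && !t || p) && (s || t && !t)) && s
= !(s || t && !t) && s   — absorption
= !s && s   — complement / identity
= false   — complement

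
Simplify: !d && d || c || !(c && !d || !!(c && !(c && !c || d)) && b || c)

true

!d && d || c || !(c && !d || !!(c && !(c && !c || d)) && b || c)
= !d && d || c || !(c && !d || !!(c && !d) && b || c)   — complement / identity
= c || !(c && !d || !!(c && !d) && b || c)   — complement / identity
= c || !(c && !d || c && !d && b || c)   — double negation
= c || !(c && !d || c)   — absorption
= c || !c   — absorption
= true   — complement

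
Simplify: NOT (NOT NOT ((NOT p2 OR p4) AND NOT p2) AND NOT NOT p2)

NOT (NOT NOT ((NOT p2 OR p4) AND NOT p2) AND NOT NOT p2)
= NOT ((NOT p2 OR p4) AND NOT p2 AND NOT NOT p2)
= NOT (NOT p2 AND NOT NOT p2)
= p2 OR NOT p2
= TRUE

TRUE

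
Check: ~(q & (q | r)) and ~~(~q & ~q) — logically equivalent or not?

E1: ~(q & (q | r))
    = ~q   [absorption]
E2: ~~(~q & ~q)
    = ~q & ~q   [double negation]
    = ~q   [idempotence]
Both reduce to ~q, so they are equivalent.

Yes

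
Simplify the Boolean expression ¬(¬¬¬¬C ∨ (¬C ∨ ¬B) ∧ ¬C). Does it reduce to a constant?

False

¬(¬¬¬¬C ∨ (¬C ∨ ¬B) ∧ ¬C)
= ¬(¬¬C ∨ (¬C ∨ ¬B) ∧ ¬C)   — double negation
= ¬(¬¬C ∨ ¬C)   — absorption
= ¬C ∧ C   — De Morgan
= False   — complement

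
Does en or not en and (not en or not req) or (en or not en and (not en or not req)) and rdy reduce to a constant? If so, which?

yes, True

en or not en and (not en or not req) or (en or not en and (not en or not req)) and rdy
= en or not en and (not en or not req)   [absorption]
= en or not en   [absorption]
= True   [complement]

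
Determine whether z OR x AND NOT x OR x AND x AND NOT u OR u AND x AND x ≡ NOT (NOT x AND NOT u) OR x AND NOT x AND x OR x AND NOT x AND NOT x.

No

E1: z OR x AND NOT x OR x AND x AND NOT u OR u AND x AND x
    = z OR x AND NOT x OR x AND x   — distribution
    = z OR x   — distribution
E2: NOT (NOT x AND NOT u) OR x AND NOT x AND x OR x AND NOT x AND NOT x
    = NOT (NOT x AND NOT u) OR x AND NOT x   — distribution
    = x OR u OR x AND NOT x   — De Morgan
    = x OR u   — complement / identity
These differ: at u=1, x=0, z=0, E1 = 0 but E2 = 1.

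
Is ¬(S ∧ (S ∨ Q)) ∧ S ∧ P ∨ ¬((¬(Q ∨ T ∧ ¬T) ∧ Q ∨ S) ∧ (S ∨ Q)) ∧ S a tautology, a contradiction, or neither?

¬(S ∧ (S ∨ Q)) ∧ S ∧ P ∨ ¬((¬(Q ∨ T ∧ ¬T) ∧ Q ∨ S) ∧ (S ∨ Q)) ∧ S
= ¬(S ∧ (S ∨ Q)) ∧ S ∧ P ∨ ¬((¬Q ∧ Q ∨ S) ∧ (S ∨ Q)) ∧ S   [complement / identity]
= ¬(S ∧ (S ∨ Q)) ∧ S ∧ P ∨ ¬(S ∧ (S ∨ Q)) ∧ S   [complement / identity]
= ¬(S ∧ (S ∨ Q)) ∧ S   [absorption]
= ¬S ∧ S   [absorption]
= False   [complement]

contradiction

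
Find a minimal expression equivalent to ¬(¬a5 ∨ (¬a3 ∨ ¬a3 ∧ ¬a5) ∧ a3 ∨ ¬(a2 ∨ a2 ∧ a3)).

¬(¬a5 ∨ (¬a3 ∨ ¬a3 ∧ ¬a5) ∧ a3 ∨ ¬(a2 ∨ a2 ∧ a3))
= ¬(¬a5 ∨ ¬a3 ∧ a3 ∨ ¬(a2 ∨ a2 ∧ a3))
= ¬(¬a5 ∨ ¬a3 ∧ a3 ∨ ¬a2)
= ¬(¬a5 ∨ ¬a2)
= a5 ∧ a2

a5 ∧ a2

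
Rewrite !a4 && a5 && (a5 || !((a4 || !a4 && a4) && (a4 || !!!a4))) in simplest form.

!a4 && a5

!a4 && a5 && (a5 || !((a4 || !a4 && a4) && (a4 || !!!a4)))
= !a4 && a5 && (a5 || !((a4 || !a4 && a4) && (a4 || !a4)))   (double negation)
= !a4 && a5 && (a5 || !(a4 && (a4 || !a4)))   (complement / identity)
= !a4 && a5 && (a5 || !a4)   (complement / identity)
= !a4 && a5   (absorption)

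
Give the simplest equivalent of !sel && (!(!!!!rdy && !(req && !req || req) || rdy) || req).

!sel && (!rdy || req)

!sel && (!(!!!!rdy && !(req && !req || req) || rdy) || req)
= !sel && (!(!!!!rdy && !req || rdy) || req)   [complement / identity]
= !sel && (!(!!rdy && !req || rdy) || req)   [double negation]
= !sel && (!(rdy && !req || rdy) || req)   [double negation]
= !sel && (!rdy || req)   [absorption]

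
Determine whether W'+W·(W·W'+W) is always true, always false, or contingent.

always true

W'+W·(W·W'+W)
= W'+W·W   (complement / identity)
= W'+W   (idempotence)
= 1   (complement)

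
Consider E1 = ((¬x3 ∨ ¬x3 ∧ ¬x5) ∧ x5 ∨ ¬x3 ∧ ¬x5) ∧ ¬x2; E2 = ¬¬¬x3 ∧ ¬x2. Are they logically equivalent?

Yes

E1: ((¬x3 ∨ ¬x3 ∧ ¬x5) ∧ x5 ∨ ¬x3 ∧ ¬x5) ∧ ¬x2
    = (¬x3 ∧ x5 ∨ ¬x3 ∧ ¬x5) ∧ ¬x2
    = ¬x3 ∧ ¬x2
E2: ¬¬¬x3 ∧ ¬x2
    = ¬x3 ∧ ¬x2
Both reduce to ¬x3 ∧ ¬x2, so they are equivalent.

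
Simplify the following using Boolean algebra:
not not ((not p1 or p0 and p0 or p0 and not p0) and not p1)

not not ((not p1 or p0 and p0 or p0 and not p0) and not p1)
= not not ((not p1 or p0) and not p1)   [distribution]
= not not not p1   [absorption]
= not p1   [double negation]

not p1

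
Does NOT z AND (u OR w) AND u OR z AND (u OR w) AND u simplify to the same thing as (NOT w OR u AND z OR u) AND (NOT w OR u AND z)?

No

E1: NOT z AND (u OR w) AND u OR z AND (u OR w) AND u
    = (u OR w) AND u   — distribution
    = u   — absorption
E2: (NOT w OR u AND z OR u) AND (NOT w OR u AND z)
    = NOT w OR u AND z   — absorption
These differ: at u=0, w=0, z=0, E1 = 0 but E2 = 1.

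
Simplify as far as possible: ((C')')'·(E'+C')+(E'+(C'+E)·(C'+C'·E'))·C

((C')')'·(E'+C')+(E'+(C'+E)·(C'+C'·E'))·C
= ((C')')'·(E'+C')+(E'+(C'+E)·C')·C   — absorption
= ((C')')'·(E'+C')+(E'+C')·C   — absorption
= C'·(E'+C')+(E'+C')·C   — double negation
= E'+C'   — distribution

E'+C'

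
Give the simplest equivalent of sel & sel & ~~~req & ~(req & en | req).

sel & sel & ~~~req & ~(req & en | req)
= sel & sel & ~~~req & ~req   [absorption]
= sel & sel & ~req & ~req   [double negation]
= sel & ~req & ~req   [idempotence]
= sel & ~req   [idempotence]

sel & ~req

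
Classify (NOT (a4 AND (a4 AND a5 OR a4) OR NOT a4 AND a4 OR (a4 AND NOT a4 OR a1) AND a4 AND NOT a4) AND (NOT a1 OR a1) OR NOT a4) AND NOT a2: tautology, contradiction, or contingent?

(NOT (a4 AND (a4 AND a5 OR a4) OR NOT a4 AND a4 OR (a4 AND NOT a4 OR a1) AND a4 AND NOT a4) AND (NOT a1 OR a1) OR NOT a4) AND NOT a2
= (NOT (a4 AND (a4 AND a5 OR a4) OR NOT a4 AND a4 OR a4 AND NOT a4) AND (NOT a1 OR a1) OR NOT a4) AND NOT a2
= (NOT (a4 AND (a4 AND a5 OR a4) OR NOT a4 AND a4 OR a4 AND NOT a4) OR NOT a4) AND NOT a2
= (NOT (a4 AND a4 OR NOT a4 AND a4 OR a4 AND NOT a4) OR NOT a4) AND NOT a2
= (NOT (a4 AND a4 OR NOT a4 AND a4) OR NOT a4) AND NOT a2
= (NOT a4 OR NOT a4) AND NOT a2
= NOT a4 AND NOT a2
This depends on a2, a4, so it is not a constant.

contingent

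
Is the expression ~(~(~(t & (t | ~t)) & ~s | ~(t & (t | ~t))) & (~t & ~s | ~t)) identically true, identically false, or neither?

~(~(~(t & (t | ~t)) & ~s | ~(t & (t | ~t))) & (~t & ~s | ~t))
= ~(~~(t & (t | ~t)) & (~t & ~s | ~t))   [absorption]
= ~(~~(t & (t | ~t)) & ~t)   [absorption]
= ~(~~t & ~t)   [complement / identity]
= ~t | t   [De Morgan]
= 1   [complement]

identically true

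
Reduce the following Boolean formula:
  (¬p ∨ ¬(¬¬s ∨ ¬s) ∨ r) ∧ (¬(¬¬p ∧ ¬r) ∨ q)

¬p ∨ r

(¬p ∨ ¬(¬¬s ∨ ¬s) ∨ r) ∧ (¬(¬¬p ∧ ¬r) ∨ q)
= (¬p ∨ ¬s ∧ s ∨ r) ∧ (¬(¬¬p ∧ ¬r) ∨ q)   [De Morgan]
= (¬p ∨ r) ∧ (¬(¬¬p ∧ ¬r) ∨ q)   [complement / identity]
= (¬p ∨ r) ∧ (¬p ∨ r ∨ q)   [De Morgan]
= ¬p ∨ r   [absorption]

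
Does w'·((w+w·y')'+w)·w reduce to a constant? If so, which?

yes, False

w'·((w+w·y')'+w)·w
= w'·(w'+w)·w
= w'·w
= 0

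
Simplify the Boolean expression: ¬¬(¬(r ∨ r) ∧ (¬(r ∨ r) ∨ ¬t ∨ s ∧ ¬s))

¬r

¬¬(¬(r ∨ r) ∧ (¬(r ∨ r) ∨ ¬t ∨ s ∧ ¬s))
= ¬¬(¬(r ∨ r) ∧ (¬(r ∨ r) ∨ ¬t))   — complement / identity
= ¬¬¬(r ∨ r)   — absorption
= ¬¬¬r   — idempotence
= ¬r   — double negation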